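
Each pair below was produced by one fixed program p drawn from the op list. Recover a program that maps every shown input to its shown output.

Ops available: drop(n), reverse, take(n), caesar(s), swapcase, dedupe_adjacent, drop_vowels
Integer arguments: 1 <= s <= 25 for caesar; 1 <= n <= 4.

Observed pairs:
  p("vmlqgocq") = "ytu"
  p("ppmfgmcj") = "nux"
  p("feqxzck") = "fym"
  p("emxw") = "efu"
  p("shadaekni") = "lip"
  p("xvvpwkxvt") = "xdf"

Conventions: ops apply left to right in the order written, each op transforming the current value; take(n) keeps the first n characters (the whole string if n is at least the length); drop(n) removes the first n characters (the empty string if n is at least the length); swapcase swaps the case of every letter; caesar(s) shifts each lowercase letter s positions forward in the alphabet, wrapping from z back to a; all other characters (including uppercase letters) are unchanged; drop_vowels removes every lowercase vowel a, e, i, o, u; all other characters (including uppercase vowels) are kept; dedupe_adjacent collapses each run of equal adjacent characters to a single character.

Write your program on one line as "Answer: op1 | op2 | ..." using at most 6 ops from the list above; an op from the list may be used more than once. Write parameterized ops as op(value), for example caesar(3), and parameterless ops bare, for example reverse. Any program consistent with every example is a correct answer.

take(4) | reverse | dedupe_adjacent | caesar(8) | take(3)

Check, running the answer program on each example:
  "vmlqgocq" -> "vmlq" -> "qlmv" -> "qlmv" -> "ytud" -> "ytu"
  "ppmfgmcj" -> "ppmf" -> "fmpp" -> "fmp" -> "nux" -> "nux"
  "feqxzck" -> "feqx" -> "xqef" -> "xqef" -> "fymn" -> "fym"
  "emxw" -> "emxw" -> "wxme" -> "wxme" -> "efum" -> "efu"
  "shadaekni" -> "shad" -> "dahs" -> "dahs" -> "lipa" -> "lip"
  "xvvpwkxvt" -> "xvvp" -> "pvvx" -> "pvx" -> "xdf" -> "xdf"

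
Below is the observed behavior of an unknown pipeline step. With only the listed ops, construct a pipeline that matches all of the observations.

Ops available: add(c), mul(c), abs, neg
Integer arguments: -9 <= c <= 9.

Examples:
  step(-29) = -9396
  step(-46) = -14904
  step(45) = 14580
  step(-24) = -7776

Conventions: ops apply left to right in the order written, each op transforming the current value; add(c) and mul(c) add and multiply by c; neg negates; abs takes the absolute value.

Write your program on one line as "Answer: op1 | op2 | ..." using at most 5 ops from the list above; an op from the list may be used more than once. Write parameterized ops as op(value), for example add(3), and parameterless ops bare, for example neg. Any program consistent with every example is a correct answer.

mul(-4) | mul(9) | mul(9) | neg

Check, running the answer program on each example:
  -29 -> 116 -> 1044 -> 9396 -> -9396
  -46 -> 184 -> 1656 -> 14904 -> -14904
  45 -> -180 -> -1620 -> -14580 -> 14580
  -24 -> 96 -> 864 -> 7776 -> -7776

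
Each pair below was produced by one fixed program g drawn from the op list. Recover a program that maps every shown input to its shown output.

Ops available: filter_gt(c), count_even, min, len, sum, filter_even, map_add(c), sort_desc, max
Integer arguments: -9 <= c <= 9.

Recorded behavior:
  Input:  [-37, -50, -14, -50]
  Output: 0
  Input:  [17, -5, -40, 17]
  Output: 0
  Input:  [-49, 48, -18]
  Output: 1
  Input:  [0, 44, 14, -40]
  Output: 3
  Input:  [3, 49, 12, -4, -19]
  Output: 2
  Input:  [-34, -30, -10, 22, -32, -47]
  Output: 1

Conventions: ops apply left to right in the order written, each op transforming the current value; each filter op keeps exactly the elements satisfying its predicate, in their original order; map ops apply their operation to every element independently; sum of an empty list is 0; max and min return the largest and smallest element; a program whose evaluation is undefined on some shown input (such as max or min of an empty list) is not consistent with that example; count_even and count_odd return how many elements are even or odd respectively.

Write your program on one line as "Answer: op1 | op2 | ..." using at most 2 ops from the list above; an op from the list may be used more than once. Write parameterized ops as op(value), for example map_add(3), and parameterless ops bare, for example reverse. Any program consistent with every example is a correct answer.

filter_gt(-5) | count_even

Check, running the answer program on each example:
  [-37, -50, -14, -50] -> [] -> 0
  [17, -5, -40, 17] -> [17, 17] -> 0
  [-49, 48, -18] -> [48] -> 1
  [0, 44, 14, -40] -> [0, 44, 14] -> 3
  [3, 49, 12, -4, -19] -> [3, 49, 12, -4] -> 2
  [-34, -30, -10, 22, -32, -47] -> [22] -> 1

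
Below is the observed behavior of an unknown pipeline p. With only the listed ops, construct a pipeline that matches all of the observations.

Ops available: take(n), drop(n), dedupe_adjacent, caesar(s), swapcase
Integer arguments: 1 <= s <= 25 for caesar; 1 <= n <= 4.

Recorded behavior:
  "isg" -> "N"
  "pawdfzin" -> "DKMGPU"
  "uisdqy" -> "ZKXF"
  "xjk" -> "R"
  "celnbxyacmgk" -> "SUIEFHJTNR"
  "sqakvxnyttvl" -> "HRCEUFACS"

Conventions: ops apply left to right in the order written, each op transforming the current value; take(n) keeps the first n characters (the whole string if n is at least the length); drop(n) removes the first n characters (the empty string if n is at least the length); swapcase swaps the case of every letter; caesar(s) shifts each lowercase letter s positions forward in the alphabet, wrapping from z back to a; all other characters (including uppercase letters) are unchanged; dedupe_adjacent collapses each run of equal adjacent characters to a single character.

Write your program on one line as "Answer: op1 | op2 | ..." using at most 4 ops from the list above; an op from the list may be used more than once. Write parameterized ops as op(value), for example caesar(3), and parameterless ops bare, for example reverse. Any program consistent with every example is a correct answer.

caesar(7) | dedupe_adjacent | drop(2) | swapcase

Check, running the answer program on each example:
  "isg" -> "pzn" -> "pzn" -> "n" -> "N"
  "pawdfzin" -> "whdkmgpu" -> "whdkmgpu" -> "dkmgpu" -> "DKMGPU"
  "uisdqy" -> "bpzkxf" -> "bpzkxf" -> "zkxf" -> "ZKXF"
  "xjk" -> "eqr" -> "eqr" -> "r" -> "R"
  "celnbxyacmgk" -> "jlsuiefhjtnr" -> "jlsuiefhjtnr" -> "suiefhjtnr" -> "SUIEFHJTNR"
  "sqakvxnyttvl" -> "zxhrceufaacs" -> "zxhrceufacs" -> "hrceufacs" -> "HRCEUFACS"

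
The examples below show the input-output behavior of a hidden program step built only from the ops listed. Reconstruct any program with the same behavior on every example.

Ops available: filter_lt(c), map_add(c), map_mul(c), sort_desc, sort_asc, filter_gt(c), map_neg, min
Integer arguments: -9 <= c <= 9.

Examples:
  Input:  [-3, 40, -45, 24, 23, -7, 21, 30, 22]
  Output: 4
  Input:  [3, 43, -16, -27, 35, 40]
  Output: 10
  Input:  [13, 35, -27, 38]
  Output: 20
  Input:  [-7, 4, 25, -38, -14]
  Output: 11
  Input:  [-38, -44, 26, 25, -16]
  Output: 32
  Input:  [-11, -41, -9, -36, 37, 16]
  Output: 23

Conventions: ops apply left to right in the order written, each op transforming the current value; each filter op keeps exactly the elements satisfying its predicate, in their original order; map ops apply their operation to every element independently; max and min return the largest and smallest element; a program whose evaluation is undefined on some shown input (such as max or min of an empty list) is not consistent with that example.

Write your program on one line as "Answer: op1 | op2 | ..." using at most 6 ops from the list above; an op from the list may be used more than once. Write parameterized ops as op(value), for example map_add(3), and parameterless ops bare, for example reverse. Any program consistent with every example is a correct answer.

map_add(-1) | map_add(8) | sort_asc | filter_gt(3) | min

Check, running the answer program on each example:
  [-3, 40, -45, 24, 23, -7, 21, 30, 22] -> [-4, 39, -46, 23, 22, -8, 20, 29, 21] -> [4, 47, -38, 31, 30, 0, 28, 37, 29] -> [-38, 0, 4, 28, 29, 30, 31, 37, 47] -> [4, 28, 29, 30, 31, 37, 47] -> 4
  [3, 43, -16, -27, 35, 40] -> [2, 42, -17, -28, 34, 39] -> [10, 50, -9, -20, 42, 47] -> [-20, -9, 10, 42, 47, 50] -> [10, 42, 47, 50] -> 10
  [13, 35, -27, 38] -> [12, 34, -28, 37] -> [20, 42, -20, 45] -> [-20, 20, 42, 45] -> [20, 42, 45] -> 20
  [-7, 4, 25, -38, -14] -> [-8, 3, 24, -39, -15] -> [0, 11, 32, -31, -7] -> [-31, -7, 0, 11, 32] -> [11, 32] -> 11
  [-38, -44, 26, 25, -16] -> [-39, -45, 25, 24, -17] -> [-31, -37, 33, 32, -9] -> [-37, -31, -9, 32, 33] -> [32, 33] -> 32
  [-11, -41, -9, -36, 37, 16] -> [-12, -42, -10, -37, 36, 15] -> [-4, -34, -2, -29, 44, 23] -> [-34, -29, -4, -2, 23, 44] -> [23, 44] -> 23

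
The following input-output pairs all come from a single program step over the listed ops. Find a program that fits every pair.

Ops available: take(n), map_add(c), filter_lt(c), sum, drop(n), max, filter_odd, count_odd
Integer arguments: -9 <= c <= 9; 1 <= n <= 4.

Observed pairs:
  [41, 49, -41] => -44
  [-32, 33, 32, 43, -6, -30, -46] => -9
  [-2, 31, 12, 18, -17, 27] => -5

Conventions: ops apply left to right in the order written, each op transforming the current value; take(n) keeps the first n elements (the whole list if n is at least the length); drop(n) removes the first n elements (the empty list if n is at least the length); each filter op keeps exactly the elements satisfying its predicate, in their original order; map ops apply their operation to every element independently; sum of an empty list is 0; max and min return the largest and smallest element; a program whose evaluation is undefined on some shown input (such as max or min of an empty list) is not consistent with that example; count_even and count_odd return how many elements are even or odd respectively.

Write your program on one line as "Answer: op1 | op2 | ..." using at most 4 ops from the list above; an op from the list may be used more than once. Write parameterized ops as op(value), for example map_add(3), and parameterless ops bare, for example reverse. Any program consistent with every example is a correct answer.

filter_lt(5) | map_add(-3) | max

Check, running the answer program on each example:
  [41, 49, -41] -> [-41] -> [-44] -> -44
  [-32, 33, 32, 43, -6, -30, -46] -> [-32, -6, -30, -46] -> [-35, -9, -33, -49] -> -9
  [-2, 31, 12, 18, -17, 27] -> [-2, -17] -> [-5, -20] -> -5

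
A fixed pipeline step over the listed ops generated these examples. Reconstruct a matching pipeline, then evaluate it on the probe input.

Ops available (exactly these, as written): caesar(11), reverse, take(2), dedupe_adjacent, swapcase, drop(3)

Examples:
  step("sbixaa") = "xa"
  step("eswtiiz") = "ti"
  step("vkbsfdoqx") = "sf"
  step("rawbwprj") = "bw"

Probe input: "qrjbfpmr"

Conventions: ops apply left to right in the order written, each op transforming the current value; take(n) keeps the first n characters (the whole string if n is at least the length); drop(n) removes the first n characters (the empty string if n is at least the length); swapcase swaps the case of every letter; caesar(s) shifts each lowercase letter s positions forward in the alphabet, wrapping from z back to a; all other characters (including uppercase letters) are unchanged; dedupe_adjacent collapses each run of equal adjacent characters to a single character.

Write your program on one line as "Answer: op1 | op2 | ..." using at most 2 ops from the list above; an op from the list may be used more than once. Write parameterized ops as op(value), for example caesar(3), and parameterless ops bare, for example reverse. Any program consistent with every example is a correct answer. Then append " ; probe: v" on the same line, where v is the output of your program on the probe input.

drop(3) | take(2) ; probe: "bf"

Check, running the answer program on each example:
  "sbixaa" -> "xaa" -> "xa"
  "eswtiiz" -> "tiiz" -> "ti"
  "vkbsfdoqx" -> "sfdoqx" -> "sf"
  "rawbwprj" -> "bwprj" -> "bw"
  probe: "qrjbfpmr" -> "bfpmr" -> "bf"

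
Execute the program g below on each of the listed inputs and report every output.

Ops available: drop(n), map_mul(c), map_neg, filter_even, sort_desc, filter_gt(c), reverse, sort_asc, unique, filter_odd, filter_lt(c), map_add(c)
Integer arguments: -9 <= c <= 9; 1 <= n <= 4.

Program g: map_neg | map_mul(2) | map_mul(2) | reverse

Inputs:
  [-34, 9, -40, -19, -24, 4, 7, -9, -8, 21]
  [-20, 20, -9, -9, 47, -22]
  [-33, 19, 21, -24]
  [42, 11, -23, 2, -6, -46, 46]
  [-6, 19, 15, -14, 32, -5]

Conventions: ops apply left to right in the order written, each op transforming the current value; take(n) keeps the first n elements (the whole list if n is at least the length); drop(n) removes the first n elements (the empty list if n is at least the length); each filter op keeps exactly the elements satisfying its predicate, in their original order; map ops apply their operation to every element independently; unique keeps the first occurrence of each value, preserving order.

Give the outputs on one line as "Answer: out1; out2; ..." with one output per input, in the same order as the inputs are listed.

[-84, 32, 36, -28, -16, 96, 76, 160, -36, 136]; [88, -188, 36, 36, -80, 80]; [96, -84, -76, 132]; [-184, 184, 24, -8, 92, -44, -168]; [20, -128, 56, -60, -76, 24]

Execution, op by op:
  [-34, 9, -40, -19, -24, 4, 7, -9, -8, 21] -> [34, -9, 40, 19, 24, -4, -7, 9, 8, -21] -> [68, -18, 80, 38, 48, -8, -14, 18, 16, -42] -> [136, -36, 160, 76, 96, -16, -28, 36, 32, -84] -> [-84, 32, 36, -28, -16, 96, 76, 160, -36, 136]
  [-20, 20, -9, -9, 47, -22] -> [20, -20, 9, 9, -47, 22] -> [40, -40, 18, 18, -94, 44] -> [80, -80, 36, 36, -188, 88] -> [88, -188, 36, 36, -80, 80]
  [-33, 19, 21, -24] -> [33, -19, -21, 24] -> [66, -38, -42, 48] -> [132, -76, -84, 96] -> [96, -84, -76, 132]
  [42, 11, -23, 2, -6, -46, 46] -> [-42, -11, 23, -2, 6, 46, -46] -> [-84, -22, 46, -4, 12, 92, -92] -> [-168, -44, 92, -8, 24, 184, -184] -> [-184, 184, 24, -8, 92, -44, -168]
  [-6, 19, 15, -14, 32, -5] -> [6, -19, -15, 14, -32, 5] -> [12, -38, -30, 28, -64, 10] -> [24, -76, -60, 56, -128, 20] -> [20, -128, 56, -60, -76, 24]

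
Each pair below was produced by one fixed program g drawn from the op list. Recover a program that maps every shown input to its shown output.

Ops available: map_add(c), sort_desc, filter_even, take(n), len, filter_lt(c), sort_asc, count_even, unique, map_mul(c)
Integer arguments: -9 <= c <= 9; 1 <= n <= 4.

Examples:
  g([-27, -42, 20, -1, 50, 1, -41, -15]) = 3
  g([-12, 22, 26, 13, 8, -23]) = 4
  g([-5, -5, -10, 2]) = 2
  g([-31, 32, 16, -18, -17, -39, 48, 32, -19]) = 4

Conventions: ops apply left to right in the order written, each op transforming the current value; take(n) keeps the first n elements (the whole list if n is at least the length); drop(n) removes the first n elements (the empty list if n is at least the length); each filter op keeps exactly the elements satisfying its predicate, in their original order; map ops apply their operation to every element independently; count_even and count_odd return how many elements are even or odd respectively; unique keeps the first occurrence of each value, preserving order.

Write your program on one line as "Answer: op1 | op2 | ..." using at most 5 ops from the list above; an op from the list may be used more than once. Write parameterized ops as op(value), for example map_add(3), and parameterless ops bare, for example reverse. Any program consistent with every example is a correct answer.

sort_desc | filter_even | unique | len

Check, running the answer program on each example:
  [-27, -42, 20, -1, 50, 1, -41, -15] -> [50, 20, 1, -1, -15, -27, -41, -42] -> [50, 20, -42] -> [50, 20, -42] -> 3
  [-12, 22, 26, 13, 8, -23] -> [26, 22, 13, 8, -12, -23] -> [26, 22, 8, -12] -> [26, 22, 8, -12] -> 4
  [-5, -5, -10, 2] -> [2, -5, -5, -10] -> [2, -10] -> [2, -10] -> 2
  [-31, 32, 16, -18, -17, -39, 48, 32, -19] -> [48, 32, 32, 16, -17, -18, -19, -31, -39] -> [48, 32, 32, 16, -18] -> [48, 32, 16, -18] -> 4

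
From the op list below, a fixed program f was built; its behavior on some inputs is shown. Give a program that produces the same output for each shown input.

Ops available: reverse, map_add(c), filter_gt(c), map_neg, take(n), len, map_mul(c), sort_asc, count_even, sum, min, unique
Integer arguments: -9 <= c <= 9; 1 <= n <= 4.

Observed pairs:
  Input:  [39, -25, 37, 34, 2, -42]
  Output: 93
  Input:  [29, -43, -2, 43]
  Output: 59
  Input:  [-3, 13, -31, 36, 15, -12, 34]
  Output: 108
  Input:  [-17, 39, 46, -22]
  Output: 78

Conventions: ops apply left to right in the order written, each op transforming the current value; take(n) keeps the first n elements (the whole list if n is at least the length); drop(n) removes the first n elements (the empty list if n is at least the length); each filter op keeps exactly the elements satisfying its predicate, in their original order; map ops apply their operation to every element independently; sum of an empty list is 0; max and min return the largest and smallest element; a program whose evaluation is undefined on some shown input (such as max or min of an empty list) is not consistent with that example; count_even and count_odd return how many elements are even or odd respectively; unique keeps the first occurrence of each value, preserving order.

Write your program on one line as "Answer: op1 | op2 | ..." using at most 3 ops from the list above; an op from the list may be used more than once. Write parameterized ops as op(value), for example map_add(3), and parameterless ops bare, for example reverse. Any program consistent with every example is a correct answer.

map_add(8) | sum

Check, running the answer program on each example:
  [39, -25, 37, 34, 2, -42] -> [47, -17, 45, 42, 10, -34] -> 93
  [29, -43, -2, 43] -> [37, -35, 6, 51] -> 59
  [-3, 13, -31, 36, 15, -12, 34] -> [5, 21, -23, 44, 23, -4, 42] -> 108
  [-17, 39, 46, -22] -> [-9, 47, 54, -14] -> 78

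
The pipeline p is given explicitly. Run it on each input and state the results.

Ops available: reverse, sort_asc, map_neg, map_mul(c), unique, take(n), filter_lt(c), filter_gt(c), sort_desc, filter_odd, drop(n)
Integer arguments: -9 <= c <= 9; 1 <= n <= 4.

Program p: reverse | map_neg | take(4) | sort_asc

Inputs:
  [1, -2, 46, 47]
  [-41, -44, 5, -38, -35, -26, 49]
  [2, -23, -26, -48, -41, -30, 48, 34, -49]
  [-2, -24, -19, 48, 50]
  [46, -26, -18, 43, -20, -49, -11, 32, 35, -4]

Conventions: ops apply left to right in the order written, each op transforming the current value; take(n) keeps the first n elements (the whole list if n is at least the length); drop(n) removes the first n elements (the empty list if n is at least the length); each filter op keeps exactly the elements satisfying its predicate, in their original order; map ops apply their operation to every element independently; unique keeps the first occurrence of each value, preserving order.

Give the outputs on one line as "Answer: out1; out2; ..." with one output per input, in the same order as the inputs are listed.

[-47, -46, -1, 2]; [-49, 26, 35, 38]; [-48, -34, 30, 49]; [-50, -48, 19, 24]; [-35, -32, 4, 11]

Execution, op by op:
  [1, -2, 46, 47] -> [47, 46, -2, 1] -> [-47, -46, 2, -1] -> [-47, -46, 2, -1] -> [-47, -46, -1, 2]
  [-41, -44, 5, -38, -35, -26, 49] -> [49, -26, -35, -38, 5, -44, -41] -> [-49, 26, 35, 38, -5, 44, 41] -> [-49, 26, 35, 38] -> [-49, 26, 35, 38]
  [2, -23, -26, -48, -41, -30, 48, 34, -49] -> [-49, 34, 48, -30, -41, -48, -26, -23, 2] -> [49, -34, -48, 30, 41, 48, 26, 23, -2] -> [49, -34, -48, 30] -> [-48, -34, 30, 49]
  [-2, -24, -19, 48, 50] -> [50, 48, -19, -24, -2] -> [-50, -48, 19, 24, 2] -> [-50, -48, 19, 24] -> [-50, -48, 19, 24]
  [46, -26, -18, 43, -20, -49, -11, 32, 35, -4] -> [-4, 35, 32, -11, -49, -20, 43, -18, -26, 46] -> [4, -35, -32, 11, 49, 20, -43, 18, 26, -46] -> [4, -35, -32, 11] -> [-35, -32, 4, 11]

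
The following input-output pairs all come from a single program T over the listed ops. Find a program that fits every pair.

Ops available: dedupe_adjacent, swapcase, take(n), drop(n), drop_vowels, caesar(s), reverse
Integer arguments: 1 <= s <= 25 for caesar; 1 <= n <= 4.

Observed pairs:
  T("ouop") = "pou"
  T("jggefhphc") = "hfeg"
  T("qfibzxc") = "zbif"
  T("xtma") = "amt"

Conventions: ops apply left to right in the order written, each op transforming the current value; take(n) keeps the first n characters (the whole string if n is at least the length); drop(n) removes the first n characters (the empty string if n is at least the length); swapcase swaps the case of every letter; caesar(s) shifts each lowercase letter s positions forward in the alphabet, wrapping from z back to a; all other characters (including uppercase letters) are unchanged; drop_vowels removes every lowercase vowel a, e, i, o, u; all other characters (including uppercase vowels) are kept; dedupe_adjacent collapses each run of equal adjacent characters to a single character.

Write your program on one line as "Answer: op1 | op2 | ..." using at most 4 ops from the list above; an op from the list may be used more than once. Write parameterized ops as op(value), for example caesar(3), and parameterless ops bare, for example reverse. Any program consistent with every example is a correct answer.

dedupe_adjacent | drop(1) | take(4) | reverse

Check, running the answer program on each example:
  "ouop" -> "ouop" -> "uop" -> "uop" -> "pou"
  "jggefhphc" -> "jgefhphc" -> "gefhphc" -> "gefh" -> "hfeg"
  "qfibzxc" -> "qfibzxc" -> "fibzxc" -> "fibz" -> "zbif"
  "xtma" -> "xtma" -> "tma" -> "tma" -> "amt"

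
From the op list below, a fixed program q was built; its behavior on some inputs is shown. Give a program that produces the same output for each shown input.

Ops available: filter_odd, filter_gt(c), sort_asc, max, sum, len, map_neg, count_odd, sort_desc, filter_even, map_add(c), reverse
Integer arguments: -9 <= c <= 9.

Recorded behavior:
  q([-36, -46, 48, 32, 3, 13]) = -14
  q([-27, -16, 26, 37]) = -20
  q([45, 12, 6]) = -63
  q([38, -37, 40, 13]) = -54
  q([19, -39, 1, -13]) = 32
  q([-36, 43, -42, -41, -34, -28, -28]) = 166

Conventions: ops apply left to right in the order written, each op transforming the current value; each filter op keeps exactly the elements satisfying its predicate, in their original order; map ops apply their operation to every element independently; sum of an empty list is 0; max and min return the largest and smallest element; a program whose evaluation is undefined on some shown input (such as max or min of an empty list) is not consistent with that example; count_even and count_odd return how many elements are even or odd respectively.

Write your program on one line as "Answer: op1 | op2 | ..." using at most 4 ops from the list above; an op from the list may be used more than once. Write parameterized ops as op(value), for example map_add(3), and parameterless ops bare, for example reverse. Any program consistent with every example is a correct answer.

map_neg | sort_asc | sum

Check, running the answer program on each example:
  [-36, -46, 48, 32, 3, 13] -> [36, 46, -48, -32, -3, -13] -> [-48, -32, -13, -3, 36, 46] -> -14
  [-27, -16, 26, 37] -> [27, 16, -26, -37] -> [-37, -26, 16, 27] -> -20
  [45, 12, 6] -> [-45, -12, -6] -> [-45, -12, -6] -> -63
  [38, -37, 40, 13] -> [-38, 37, -40, -13] -> [-40, -38, -13, 37] -> -54
  [19, -39, 1, -13] -> [-19, 39, -1, 13] -> [-19, -1, 13, 39] -> 32
  [-36, 43, -42, -41, -34, -28, -28] -> [36, -43, 42, 41, 34, 28, 28] -> [-43, 28, 28, 34, 36, 41, 42] -> 166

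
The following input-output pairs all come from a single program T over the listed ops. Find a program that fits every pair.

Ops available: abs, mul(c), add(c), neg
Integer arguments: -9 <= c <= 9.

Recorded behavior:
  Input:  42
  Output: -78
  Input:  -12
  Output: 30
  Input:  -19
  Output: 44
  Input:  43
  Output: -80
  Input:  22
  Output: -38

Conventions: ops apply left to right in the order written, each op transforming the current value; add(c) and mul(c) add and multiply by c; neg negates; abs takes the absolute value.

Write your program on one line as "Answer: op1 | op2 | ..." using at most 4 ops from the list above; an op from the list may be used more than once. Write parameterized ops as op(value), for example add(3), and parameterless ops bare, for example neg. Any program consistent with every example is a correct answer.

add(-3) | neg | mul(2)

Check, running the answer program on each example:
  42 -> 39 -> -39 -> -78
  -12 -> -15 -> 15 -> 30
  -19 -> -22 -> 22 -> 44
  43 -> 40 -> -40 -> -80
  22 -> 19 -> -19 -> -38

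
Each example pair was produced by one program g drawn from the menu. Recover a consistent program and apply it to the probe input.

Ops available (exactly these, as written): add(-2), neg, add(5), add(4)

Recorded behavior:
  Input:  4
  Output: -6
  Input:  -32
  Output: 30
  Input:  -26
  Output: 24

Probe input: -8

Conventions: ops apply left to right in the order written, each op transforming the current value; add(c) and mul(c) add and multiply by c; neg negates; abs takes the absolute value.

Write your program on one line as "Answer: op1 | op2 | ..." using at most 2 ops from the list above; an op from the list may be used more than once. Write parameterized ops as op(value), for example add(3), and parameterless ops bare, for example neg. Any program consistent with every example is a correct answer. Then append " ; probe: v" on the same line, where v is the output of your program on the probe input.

neg | add(-2) ; probe: 6

Check, running the answer program on each example:
  4 -> -4 -> -6
  -32 -> 32 -> 30
  -26 -> 26 -> 24
  probe: -8 -> 8 -> 6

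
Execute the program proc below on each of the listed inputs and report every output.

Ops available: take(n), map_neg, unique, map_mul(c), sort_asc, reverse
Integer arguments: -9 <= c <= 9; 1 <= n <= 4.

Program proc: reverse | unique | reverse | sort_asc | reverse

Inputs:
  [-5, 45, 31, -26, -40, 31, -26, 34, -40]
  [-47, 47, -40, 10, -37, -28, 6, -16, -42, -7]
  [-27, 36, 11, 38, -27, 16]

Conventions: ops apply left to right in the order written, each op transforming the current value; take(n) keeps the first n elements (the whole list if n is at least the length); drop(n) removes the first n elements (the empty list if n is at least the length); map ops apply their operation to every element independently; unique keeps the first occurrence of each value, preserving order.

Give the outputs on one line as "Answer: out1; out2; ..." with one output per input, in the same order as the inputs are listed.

[45, 34, 31, -5, -26, -40]; [47, 10, 6, -7, -16, -28, -37, -40, -42, -47]; [38, 36, 16, 11, -27]

Execution, op by op:
  [-5, 45, 31, -26, -40, 31, -26, 34, -40] -> [-40, 34, -26, 31, -40, -26, 31, 45, -5] -> [-40, 34, -26, 31, 45, -5] -> [-5, 45, 31, -26, 34, -40] -> [-40, -26, -5, 31, 34, 45] -> [45, 34, 31, -5, -26, -40]
  [-47, 47, -40, 10, -37, -28, 6, -16, -42, -7] -> [-7, -42, -16, 6, -28, -37, 10, -40, 47, -47] -> [-7, -42, -16, 6, -28, -37, 10, -40, 47, -47] -> [-47, 47, -40, 10, -37, -28, 6, -16, -42, -7] -> [-47, -42, -40, -37, -28, -16, -7, 6, 10, 47] -> [47, 10, 6, -7, -16, -28, -37, -40, -42, -47]
  [-27, 36, 11, 38, -27, 16] -> [16, -27, 38, 11, 36, -27] -> [16, -27, 38, 11, 36] -> [36, 11, 38, -27, 16] -> [-27, 11, 16, 36, 38] -> [38, 36, 16, 11, -27]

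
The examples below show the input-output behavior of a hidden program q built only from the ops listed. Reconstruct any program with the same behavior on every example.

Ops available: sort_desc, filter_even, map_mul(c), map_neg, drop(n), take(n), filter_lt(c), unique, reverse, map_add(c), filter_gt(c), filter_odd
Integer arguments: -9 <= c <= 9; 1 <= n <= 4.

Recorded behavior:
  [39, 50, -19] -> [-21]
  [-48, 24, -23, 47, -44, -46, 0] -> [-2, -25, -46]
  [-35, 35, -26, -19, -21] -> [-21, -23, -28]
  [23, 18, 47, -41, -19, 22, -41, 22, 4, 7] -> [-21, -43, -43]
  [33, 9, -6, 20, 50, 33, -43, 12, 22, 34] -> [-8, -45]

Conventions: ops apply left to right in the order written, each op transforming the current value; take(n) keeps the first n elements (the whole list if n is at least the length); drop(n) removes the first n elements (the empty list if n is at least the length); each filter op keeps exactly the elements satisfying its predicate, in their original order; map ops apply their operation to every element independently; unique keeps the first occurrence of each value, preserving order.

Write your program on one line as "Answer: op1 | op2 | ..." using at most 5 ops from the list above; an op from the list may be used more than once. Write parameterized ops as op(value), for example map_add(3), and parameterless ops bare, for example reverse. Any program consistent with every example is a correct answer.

map_add(-2) | sort_desc | filter_lt(-1) | take(3)

Check, running the answer program on each example:
  [39, 50, -19] -> [37, 48, -21] -> [48, 37, -21] -> [-21] -> [-21]
  [-48, 24, -23, 47, -44, -46, 0] -> [-50, 22, -25, 45, -46, -48, -2] -> [45, 22, -2, -25, -46, -48, -50] -> [-2, -25, -46, -48, -50] -> [-2, -25, -46]
  [-35, 35, -26, -19, -21] -> [-37, 33, -28, -21, -23] -> [33, -21, -23, -28, -37] -> [-21, -23, -28, -37] -> [-21, -23, -28]
  [23, 18, 47, -41, -19, 22, -41, 22, 4, 7] -> [21, 16, 45, -43, -21, 20, -43, 20, 2, 5] -> [45, 21, 20, 20, 16, 5, 2, -21, -43, -43] -> [-21, -43, -43] -> [-21, -43, -43]
  [33, 9, -6, 20, 50, 33, -43, 12, 22, 34] -> [31, 7, -8, 18, 48, 31, -45, 10, 20, 32] -> [48, 32, 31, 31, 20, 18, 10, 7, -8, -45] -> [-8, -45] -> [-8, -45]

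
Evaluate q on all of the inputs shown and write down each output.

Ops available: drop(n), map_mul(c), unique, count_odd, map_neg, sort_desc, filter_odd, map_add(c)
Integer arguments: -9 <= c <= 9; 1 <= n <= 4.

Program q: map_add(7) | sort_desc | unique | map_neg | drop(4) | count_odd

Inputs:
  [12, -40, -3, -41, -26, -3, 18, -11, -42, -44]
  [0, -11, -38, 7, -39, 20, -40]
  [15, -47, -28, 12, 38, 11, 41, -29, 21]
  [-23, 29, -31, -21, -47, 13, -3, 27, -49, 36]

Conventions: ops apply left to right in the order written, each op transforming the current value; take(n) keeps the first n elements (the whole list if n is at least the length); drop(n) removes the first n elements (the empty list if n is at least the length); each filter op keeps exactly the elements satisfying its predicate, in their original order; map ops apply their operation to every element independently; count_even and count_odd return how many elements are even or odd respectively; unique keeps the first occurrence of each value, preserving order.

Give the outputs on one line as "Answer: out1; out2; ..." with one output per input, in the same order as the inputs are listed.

4; 2; 2; 0

Execution, op by op:
  [12, -40, -3, -41, -26, -3, 18, -11, -42, -44] -> [19, -33, 4, -34, -19, 4, 25, -4, -35, -37] -> [25, 19, 4, 4, -4, -19, -33, -34, -35, -37] -> [25, 19, 4, -4, -19, -33, -34, -35, -37] -> [-25, -19, -4, 4, 19, 33, 34, 35, 37] -> [19, 33, 34, 35, 37] -> 4
  [0, -11, -38, 7, -39, 20, -40] -> [7, -4, -31, 14, -32, 27, -33] -> [27, 14, 7, -4, -31, -32, -33] -> [27, 14, 7, -4, -31, -32, -33] -> [-27, -14, -7, 4, 31, 32, 33] -> [31, 32, 33] -> 2
  [15, -47, -28, 12, 38, 11, 41, -29, 21] -> [22, -40, -21, 19, 45, 18, 48, -22, 28] -> [48, 45, 28, 22, 19, 18, -21, -22, -40] -> [48, 45, 28, 22, 19, 18, -21, -22, -40] -> [-48, -45, -28, -22, -19, -18, 21, 22, 40] -> [-19, -18, 21, 22, 40] -> 2
  [-23, 29, -31, -21, -47, 13, -3, 27, -49, 36] -> [-16, 36, -24, -14, -40, 20, 4, 34, -42, 43] -> [43, 36, 34, 20, 4, -14, -16, -24, -40, -42] -> [43, 36, 34, 20, 4, -14, -16, -24, -40, -42] -> [-43, -36, -34, -20, -4, 14, 16, 24, 40, 42] -> [-4, 14, 16, 24, 40, 42] -> 0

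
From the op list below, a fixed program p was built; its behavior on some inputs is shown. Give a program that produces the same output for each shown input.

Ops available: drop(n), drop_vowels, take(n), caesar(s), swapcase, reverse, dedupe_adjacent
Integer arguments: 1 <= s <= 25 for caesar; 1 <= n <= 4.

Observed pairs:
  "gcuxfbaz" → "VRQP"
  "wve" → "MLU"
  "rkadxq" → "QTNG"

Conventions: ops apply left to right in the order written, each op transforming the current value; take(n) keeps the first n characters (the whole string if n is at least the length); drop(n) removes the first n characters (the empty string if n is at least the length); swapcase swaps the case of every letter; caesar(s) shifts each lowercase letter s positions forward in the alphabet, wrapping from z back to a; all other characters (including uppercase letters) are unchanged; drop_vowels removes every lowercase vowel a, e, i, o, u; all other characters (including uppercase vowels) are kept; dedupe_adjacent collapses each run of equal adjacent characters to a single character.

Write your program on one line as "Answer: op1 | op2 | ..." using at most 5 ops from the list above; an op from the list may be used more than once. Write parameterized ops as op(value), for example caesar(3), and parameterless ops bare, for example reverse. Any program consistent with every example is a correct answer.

reverse | take(4) | caesar(16) | reverse | swapcase

Check, running the answer program on each example:
  "gcuxfbaz" -> "zabfxucg" -> "zabf" -> "pqrv" -> "vrqp" -> "VRQP"
  "wve" -> "evw" -> "evw" -> "ulm" -> "mlu" -> "MLU"
  "rkadxq" -> "qxdakr" -> "qxda" -> "gntq" -> "qtng" -> "QTNG"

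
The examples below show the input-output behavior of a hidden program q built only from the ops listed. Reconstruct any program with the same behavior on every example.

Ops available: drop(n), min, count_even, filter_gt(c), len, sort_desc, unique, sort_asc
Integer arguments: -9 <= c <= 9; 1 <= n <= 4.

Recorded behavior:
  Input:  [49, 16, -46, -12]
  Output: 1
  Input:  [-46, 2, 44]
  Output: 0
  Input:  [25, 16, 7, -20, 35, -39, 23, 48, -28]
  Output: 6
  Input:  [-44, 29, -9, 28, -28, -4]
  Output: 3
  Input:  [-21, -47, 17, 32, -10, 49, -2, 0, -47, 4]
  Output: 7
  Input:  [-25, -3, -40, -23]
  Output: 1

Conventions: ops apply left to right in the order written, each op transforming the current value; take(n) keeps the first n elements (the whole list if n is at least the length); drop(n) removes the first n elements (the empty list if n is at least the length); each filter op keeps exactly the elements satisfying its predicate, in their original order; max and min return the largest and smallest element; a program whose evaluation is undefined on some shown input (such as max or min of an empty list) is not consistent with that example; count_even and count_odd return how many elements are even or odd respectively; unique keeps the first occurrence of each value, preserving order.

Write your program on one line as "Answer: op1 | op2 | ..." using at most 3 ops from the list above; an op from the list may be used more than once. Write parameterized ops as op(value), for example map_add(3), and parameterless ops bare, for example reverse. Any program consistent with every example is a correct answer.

drop(3) | len

Check, running the answer program on each example:
  [49, 16, -46, -12] -> [-12] -> 1
  [-46, 2, 44] -> [] -> 0
  [25, 16, 7, -20, 35, -39, 23, 48, -28] -> [-20, 35, -39, 23, 48, -28] -> 6
  [-44, 29, -9, 28, -28, -4] -> [28, -28, -4] -> 3
  [-21, -47, 17, 32, -10, 49, -2, 0, -47, 4] -> [32, -10, 49, -2, 0, -47, 4] -> 7
  [-25, -3, -40, -23] -> [-23] -> 1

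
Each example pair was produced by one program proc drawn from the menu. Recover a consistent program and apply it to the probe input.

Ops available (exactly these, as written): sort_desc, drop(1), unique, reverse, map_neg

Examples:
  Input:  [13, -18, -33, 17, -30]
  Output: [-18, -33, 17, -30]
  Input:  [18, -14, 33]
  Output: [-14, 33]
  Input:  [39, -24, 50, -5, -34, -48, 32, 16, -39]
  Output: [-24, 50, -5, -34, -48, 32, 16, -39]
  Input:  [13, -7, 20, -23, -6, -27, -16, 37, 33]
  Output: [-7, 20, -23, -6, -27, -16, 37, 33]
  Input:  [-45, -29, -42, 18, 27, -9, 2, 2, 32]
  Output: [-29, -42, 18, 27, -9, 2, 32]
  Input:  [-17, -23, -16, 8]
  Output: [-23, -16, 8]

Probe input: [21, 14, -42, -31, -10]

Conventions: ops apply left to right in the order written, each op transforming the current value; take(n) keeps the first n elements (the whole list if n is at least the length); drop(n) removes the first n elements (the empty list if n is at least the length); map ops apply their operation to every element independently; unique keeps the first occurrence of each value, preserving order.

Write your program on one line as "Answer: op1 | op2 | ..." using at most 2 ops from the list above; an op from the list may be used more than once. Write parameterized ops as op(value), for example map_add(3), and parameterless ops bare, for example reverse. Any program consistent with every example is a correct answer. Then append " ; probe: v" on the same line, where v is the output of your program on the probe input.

unique | drop(1) ; probe: [14, -42, -31, -10]

Check, running the answer program on each example:
  [13, -18, -33, 17, -30] -> [13, -18, -33, 17, -30] -> [-18, -33, 17, -30]
  [18, -14, 33] -> [18, -14, 33] -> [-14, 33]
  [39, -24, 50, -5, -34, -48, 32, 16, -39] -> [39, -24, 50, -5, -34, -48, 32, 16, -39] -> [-24, 50, -5, -34, -48, 32, 16, -39]
  [13, -7, 20, -23, -6, -27, -16, 37, 33] -> [13, -7, 20, -23, -6, -27, -16, 37, 33] -> [-7, 20, -23, -6, -27, -16, 37, 33]
  [-45, -29, -42, 18, 27, -9, 2, 2, 32] -> [-45, -29, -42, 18, 27, -9, 2, 32] -> [-29, -42, 18, 27, -9, 2, 32]
  [-17, -23, -16, 8] -> [-17, -23, -16, 8] -> [-23, -16, 8]
  probe: [21, 14, -42, -31, -10] -> [21, 14, -42, -31, -10] -> [14, -42, -31, -10]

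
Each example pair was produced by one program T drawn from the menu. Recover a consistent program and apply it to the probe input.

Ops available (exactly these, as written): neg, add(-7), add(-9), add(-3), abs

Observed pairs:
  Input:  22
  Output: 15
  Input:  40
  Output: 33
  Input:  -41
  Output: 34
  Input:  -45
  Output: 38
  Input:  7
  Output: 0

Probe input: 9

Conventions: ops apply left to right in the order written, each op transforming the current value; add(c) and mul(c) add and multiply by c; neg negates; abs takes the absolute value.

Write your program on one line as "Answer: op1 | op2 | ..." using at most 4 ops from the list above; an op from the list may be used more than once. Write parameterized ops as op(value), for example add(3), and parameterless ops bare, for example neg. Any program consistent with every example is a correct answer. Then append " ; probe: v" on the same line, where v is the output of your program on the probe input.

neg | abs | add(-7) ; probe: 2

Check, running the answer program on each example:
  22 -> -22 -> 22 -> 15
  40 -> -40 -> 40 -> 33
  -41 -> 41 -> 41 -> 34
  -45 -> 45 -> 45 -> 38
  7 -> -7 -> 7 -> 0
  probe: 9 -> -9 -> 9 -> 2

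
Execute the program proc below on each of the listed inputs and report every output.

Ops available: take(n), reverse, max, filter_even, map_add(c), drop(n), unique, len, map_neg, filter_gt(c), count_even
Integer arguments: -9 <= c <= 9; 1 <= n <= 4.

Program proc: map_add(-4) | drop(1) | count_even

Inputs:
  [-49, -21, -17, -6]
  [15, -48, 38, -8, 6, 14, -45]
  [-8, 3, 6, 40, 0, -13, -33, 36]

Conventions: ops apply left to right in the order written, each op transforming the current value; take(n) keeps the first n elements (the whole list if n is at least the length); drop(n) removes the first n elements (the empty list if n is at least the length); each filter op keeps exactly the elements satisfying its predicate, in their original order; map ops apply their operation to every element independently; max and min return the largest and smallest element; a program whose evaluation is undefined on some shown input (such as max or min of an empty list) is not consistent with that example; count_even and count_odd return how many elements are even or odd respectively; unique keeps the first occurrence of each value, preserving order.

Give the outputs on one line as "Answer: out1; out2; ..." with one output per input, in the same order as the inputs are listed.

1; 5; 4

Execution, op by op:
  [-49, -21, -17, -6] -> [-53, -25, -21, -10] -> [-25, -21, -10] -> 1
  [15, -48, 38, -8, 6, 14, -45] -> [11, -52, 34, -12, 2, 10, -49] -> [-52, 34, -12, 2, 10, -49] -> 5
  [-8, 3, 6, 40, 0, -13, -33, 36] -> [-12, -1, 2, 36, -4, -17, -37, 32] -> [-1, 2, 36, -4, -17, -37, 32] -> 4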